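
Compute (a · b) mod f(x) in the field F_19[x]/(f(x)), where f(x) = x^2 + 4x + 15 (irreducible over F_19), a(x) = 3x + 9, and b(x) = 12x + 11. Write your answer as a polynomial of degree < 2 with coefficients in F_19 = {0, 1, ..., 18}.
a · b ≡ 16x + 15 (mod f(x))

Multiply in F_19[x]: a(x)·b(x) = (3x + 9)·(12x + 11) = 17x^2 + 8x + 4. This has degree ≥ 2, so divide by f(x) over F_19: 17x^2 + 8x + 4 = (17)·(x^2 + 4x + 15) + (16x + 15). Hence a·b ≡ 16x + 15 (mod f). (F_19[x]/(f) is a field with 19^2 = 361 elements since f is irreducible of degree 2.)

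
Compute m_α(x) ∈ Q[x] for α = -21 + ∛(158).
m_α(x) = x^3 + 63x^2 + 1323x + 9103

Set β = α + 21 = ∛(158), so β^3 = 158. Then (α + 21)^3 - 158 = 0, i.e. α is a root of g(x) = (x + 21)^3 - 158 = x^3 + 63x^2 + 1323x + 9103. Since g(x) = h(x + 21) where h(x) = x^3 - 158, and h is irreducible over Q (because 158 is not a perfect cube, so h has no rational root, and a monic cubic with no rational root is irreducible), g is also irreducible (irreducibility is preserved under the substitution x → x + 21). Hence m_α(x) = x^3 + 63x^2 + 1323x + 9103.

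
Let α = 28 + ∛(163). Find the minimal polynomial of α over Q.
m_α(x) = x^3 - 84x^2 + 2352x - 22115

Set β = α - 28 = ∛(163), so β^3 = 163. Then (α - 28)^3 - 163 = 0, i.e. α is a root of g(x) = (x - 28)^3 - 163 = x^3 - 84x^2 + 2352x - 22115. Since g(x) = h(x - 28) where h(x) = x^3 - 163, and h is irreducible over Q (because 163 is not a perfect cube, so h has no rational root, and a monic cubic with no rational root is irreducible), g is also irreducible (irreducibility is preserved under the substitution x → x - 28). Hence m_α(x) = x^3 - 84x^2 + 2352x - 22115.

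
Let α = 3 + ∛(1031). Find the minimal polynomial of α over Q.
m_α(x) = x^3 - 9x^2 + 27x - 1058

Set β = α - 3 = ∛(1031), so β^3 = 1031. Then (α - 3)^3 - 1031 = 0, i.e. α is a root of g(x) = (x - 3)^3 - 1031 = x^3 - 9x^2 + 27x - 1058. Since g(x) = h(x - 3) where h(x) = x^3 - 1031, and h is irreducible over Q (because 1031 is not a perfect cube, so h has no rational root, and a monic cubic with no rational root is irreducible), g is also irreducible (irreducibility is preserved under the substitution x → x - 3). Hence m_α(x) = x^3 - 9x^2 + 27x - 1058.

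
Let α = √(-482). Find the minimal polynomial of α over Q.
m_α(x) = x^2 + 482

α satisfies α^2 + 482 = 0, so x^2 + 482 annihilates α. Since d = -482 is squarefree and ≠ 1, it is not a perfect square in Q, so x^2 + 482 has no rational root and is therefore irreducible over Q (a degree-2 polynomial over a field is irreducible iff it has no root). Hence m_α(x) = x^2 + 482.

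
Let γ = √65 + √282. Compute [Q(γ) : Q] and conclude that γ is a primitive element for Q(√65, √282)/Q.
[Q(γ) : Q] = 4 (equivalently, Q(γ) = Q(√65, √282))

Obviously Q(γ) ⊆ Q(√65, √282), and [Q(√65, √282):Q] = 4 (since 65, 282 are distinct squarefree integers > 1 with 18330 not a perfect square). To show equality we compute the minimal polynomial of γ. From γ = √65 + √282: γ^2 = 65 + 2√(18330) + 282 = 347 + 2√(18330), so γ^2 - 347 = 2√(18330); squaring, (γ^2 - 347)^2 = 4·18330, i.e. γ^4 - 694γ^2 + 120409 - 73320 = 0, i.e. γ^4 - 694γ^2 + 47089 = 0. So γ is a root of x^4 - 694x^2 + 47089. This polynomial is irreducible over Q: it has no rational root (each ±√65 ± √282 is irrational), and any factorization into two quadratics over Q would force √(18330) ∈ Q (pairing opposite roots) or √65, √282 ∈ Q (other pairings), all impossible. Hence [Q(γ):Q] = 4 = [Q(√65, √282):Q], so Q(γ) = Q(√65, √282).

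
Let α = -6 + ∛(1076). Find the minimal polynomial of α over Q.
m_α(x) = x^3 + 18x^2 + 108x - 860

Set β = α + 6 = ∛(1076), so β^3 = 1076. Then (α + 6)^3 - 1076 = 0, i.e. α is a root of g(x) = (x + 6)^3 - 1076 = x^3 + 18x^2 + 108x - 860. Since g(x) = h(x + 6) where h(x) = x^3 - 1076, and h is irreducible over Q (because 1076 is not a perfect cube, so h has no rational root, and a monic cubic with no rational root is irreducible), g is also irreducible (irreducibility is preserved under the substitution x → x + 6). Hence m_α(x) = x^3 + 18x^2 + 108x - 860.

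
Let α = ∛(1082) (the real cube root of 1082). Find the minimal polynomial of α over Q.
m_α(x) = x^3 - 1082

α satisfies α^3 = 1082, so x^3 - 1082 annihilates α. By the rational root test, a rational root p/q (in lowest terms) of x^3 - 1082 would satisfy p^3 = 1082 q^3, forcing q = 1 and p^3 = 1082; but 1082 is not a perfect cube, contradiction. A monic cubic over Q with no rational root is irreducible (any nontrivial factorization would include a linear factor). Hence x^3 - 1082 is the minimal polynomial of α, and in particular [Q(α):Q] = 3.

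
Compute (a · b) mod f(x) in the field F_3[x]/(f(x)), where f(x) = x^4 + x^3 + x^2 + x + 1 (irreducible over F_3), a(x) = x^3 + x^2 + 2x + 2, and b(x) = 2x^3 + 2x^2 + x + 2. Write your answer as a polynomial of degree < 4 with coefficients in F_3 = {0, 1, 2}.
a · b ≡ x^3 + x^2 + x + 1 (mod f(x))

Multiply in F_3[x]: a(x)·b(x) = (x^3 + x^2 + 2x + 2)·(2x^3 + 2x^2 + x + 2) = 2x^6 + x^5 + x^4 + 2x^3 + 2x^2 + 1. This has degree ≥ 4, so divide by f(x) over F_3: 2x^6 + x^5 + x^4 + 2x^3 + 2x^2 + 1 = (2x^2 + 2x)·(x^4 + x^3 + x^2 + x + 1) + (x^3 + x^2 + x + 1). Hence a·b ≡ x^3 + x^2 + x + 1 (mod f). (F_3[x]/(f) is a field with 3^4 = 81 elements since f is irreducible of degree 4.)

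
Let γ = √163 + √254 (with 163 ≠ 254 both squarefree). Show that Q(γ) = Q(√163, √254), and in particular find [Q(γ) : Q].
[Q(γ) : Q] = 4 (equivalently, Q(γ) = Q(√163, √254))

Obviously Q(γ) ⊆ Q(√163, √254), and [Q(√163, √254):Q] = 4 (since 163, 254 are distinct squarefree integers > 1 with 41402 not a perfect square). To show equality we compute the minimal polynomial of γ. From γ = √163 + √254: γ^2 = 163 + 2√(41402) + 254 = 417 + 2√(41402), so γ^2 - 417 = 2√(41402); squaring, (γ^2 - 417)^2 = 4·41402, i.e. γ^4 - 834γ^2 + 173889 - 165608 = 0, i.e. γ^4 - 834γ^2 + 8281 = 0. So γ is a root of x^4 - 834x^2 + 8281. This polynomial is irreducible over Q: it has no rational root (each ±√163 ± √254 is irrational), and any factorization into two quadratics over Q would force √(41402) ∈ Q (pairing opposite roots) or √163, √254 ∈ Q (other pairings), all impossible. Hence [Q(γ):Q] = 4 = [Q(√163, √254):Q], so Q(γ) = Q(√163, √254).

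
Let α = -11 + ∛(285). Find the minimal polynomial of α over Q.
m_α(x) = x^3 + 33x^2 + 363x + 1046

Set β = α + 11 = ∛(285), so β^3 = 285. Then (α + 11)^3 - 285 = 0, i.e. α is a root of g(x) = (x + 11)^3 - 285 = x^3 + 33x^2 + 363x + 1046. Since g(x) = h(x + 11) where h(x) = x^3 - 285, and h is irreducible over Q (because 285 is not a perfect cube, so h has no rational root, and a monic cubic with no rational root is irreducible), g is also irreducible (irreducibility is preserved under the substitution x → x + 11). Hence m_α(x) = x^3 + 33x^2 + 363x + 1046.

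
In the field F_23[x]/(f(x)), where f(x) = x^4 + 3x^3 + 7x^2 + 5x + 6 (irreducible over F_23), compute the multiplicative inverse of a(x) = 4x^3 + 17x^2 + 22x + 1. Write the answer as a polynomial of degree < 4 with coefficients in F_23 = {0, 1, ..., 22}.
a(x)^(-1) ≡ x^3 + 4x^2 + 8x + 3 (mod f(x))

Since f is irreducible over F_23, F_23[x]/(f) is a field and a(x) ≠ 0 has an inverse. Apply the extended Euclidean algorithm to f(x) and a(x) in F_23[x]: f(x) = (6x + 4)·a(x) + (14x^2 + 3x + 2);  a(x) = (20x + 15)·(14x^2 + 3x + 2) + (6x + 17);  (14x^2 + 3x + 2) = (10x + 22)·(6x + 17) + (19). The last nonzero remainder is the constant 19 = gcd(f, a) in F_23. Back-substituting through the division chain expresses 19 = s(x)·a(x) + t(x)·f(x) with s(x) ≡ 19x^3 + 7x^2 + 14x + 11 (mod f), so (19x^3 + 7x^2 + 14x + 11)·a(x) ≡ 19 (mod f). Multiplying by 19^(-1) ≡ 17 in F_23 gives a(x)^(-1) ≡ 17·(19x^3 + 7x^2 + 14x + 11) ≡ x^3 + 4x^2 + 8x + 3 (mod f). Check: (4x^3 + 17x^2 + 22x + 1)·(x^3 + 4x^2 + 8x + 3) = 4x^6 + 10x^5 + 7x^4 + 7x^3 + x^2 + 5x + 3 ≡ 1 (mod x^4 + 3x^3 + 7x^2 + 5x + 6).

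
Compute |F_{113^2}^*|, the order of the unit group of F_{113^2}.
|F_{113^2}^*| = 12768

F_{113^2} has 113^2 = 12769 elements; its multiplicative group consists of all nonzero elements, so |F_{113^2}^*| = 12769 - 1 = 12768. (It is cyclic since any finite subgroup of the multiplicative group of a field is cyclic.)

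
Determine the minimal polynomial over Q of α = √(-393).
m_α(x) = x^2 + 393

α satisfies α^2 + 393 = 0, so x^2 + 393 annihilates α. Since d = -393 is squarefree and ≠ 1, it is not a perfect square in Q, so x^2 + 393 has no rational root and is therefore irreducible over Q (a degree-2 polynomial over a field is irreducible iff it has no root). Hence m_α(x) = x^2 + 393.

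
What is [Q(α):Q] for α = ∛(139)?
[Q(α):Q] = 3

The minimal polynomial of α is x^3 - 139, irreducible over Q since 139 is not a perfect cube (so x^3 - 139 has no rational root). Hence [Q(α):Q] = deg(m_α) = 3.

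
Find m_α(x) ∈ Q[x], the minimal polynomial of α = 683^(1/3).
m_α(x) = x^3 - 683

α satisfies α^3 = 683, so x^3 - 683 annihilates α. By the rational root test, a rational root p/q (in lowest terms) of x^3 - 683 would satisfy p^3 = 683 q^3, forcing q = 1 and p^3 = 683; but 683 is not a perfect cube, contradiction. A monic cubic over Q with no rational root is irreducible (any nontrivial factorization would include a linear factor). Hence x^3 - 683 is the minimal polynomial of α, and in particular [Q(α):Q] = 3.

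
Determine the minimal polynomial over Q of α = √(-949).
m_α(x) = x^2 + 949

α satisfies α^2 + 949 = 0, so x^2 + 949 annihilates α. Since d = -949 is squarefree and ≠ 1, it is not a perfect square in Q, so x^2 + 949 has no rational root and is therefore irreducible over Q (a degree-2 polynomial over a field is irreducible iff it has no root). Hence m_α(x) = x^2 + 949.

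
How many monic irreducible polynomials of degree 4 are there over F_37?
There are 468198 monic irreducible polynomials of degree 4 over F_37

Each element of F_{37^4} that lies in no proper subfield is a root of exactly one monic irreducible of degree 4 over F_37, and each such polynomial has 4 distinct roots in F_{37^4}. By Möbius inversion the count is N_37(4) = (1/4) Σ_{d|4} μ(4/d) · 37^d = (1/4)(μ(4)·37^1 + μ(2)·37^2 + μ(1)·37^4) = 1872792/4 = 468198.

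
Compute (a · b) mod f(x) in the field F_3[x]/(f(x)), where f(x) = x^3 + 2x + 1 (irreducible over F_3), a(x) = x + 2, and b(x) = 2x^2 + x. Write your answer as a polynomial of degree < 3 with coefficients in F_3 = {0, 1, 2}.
a · b ≡ 2x^2 + x + 1 (mod f(x))

Multiply in F_3[x]: a(x)·b(x) = (x + 2)·(2x^2 + x) = 2x^3 + 2x^2 + 2x. This has degree ≥ 3, so divide by f(x) over F_3: 2x^3 + 2x^2 + 2x = (2)·(x^3 + 2x + 1) + (2x^2 + x + 1). Hence a·b ≡ 2x^2 + x + 1 (mod f). (F_3[x]/(f) is a field with 3^3 = 27 elements since f is irreducible of degree 3.)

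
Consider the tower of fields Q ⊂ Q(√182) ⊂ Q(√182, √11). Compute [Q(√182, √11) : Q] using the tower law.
[Q(√182, √11) : Q] = 4

[Q(√182):Q] = 2 (min poly x^2 - 182, irreducible since 182 is squarefree > 1). For the top step, suppose √11 ∈ Q(√182), say √11 = c + d√182 with c, d ∈ Q. Squaring: 11 = c^2 + 182d^2 + 2cd√182. Since √182 ∉ Q this forces 2cd = 0. If d = 0 then √11 = c ∈ Q, contradicting 11 squarefree > 1. If c = 0 then 11 = 182d^2, so 182·11 = (182d)^2 is a perfect square in Q — but 182·11 = 2002 is not a perfect square (since 182 and 11 are distinct squarefree integers). Contradiction. Hence √11 ∉ Q(√182), so x^2 - 11 stays irreducible over Q(√182) and [Q(√182, √11) : Q(√182)] = 2. By the tower law, [Q(√182, √11) : Q] = 2 · 2 = 4.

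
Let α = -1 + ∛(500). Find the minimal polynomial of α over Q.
m_α(x) = x^3 + 3x^2 + 3x - 499

Set β = α + 1 = ∛(500), so β^3 = 500. Then (α + 1)^3 - 500 = 0, i.e. α is a root of g(x) = (x + 1)^3 - 500 = x^3 + 3x^2 + 3x - 499. Since g(x) = h(x + 1) where h(x) = x^3 - 500, and h is irreducible over Q (because 500 is not a perfect cube, so h has no rational root, and a monic cubic with no rational root is irreducible), g is also irreducible (irreducibility is preserved under the substitution x → x + 1). Hence m_α(x) = x^3 + 3x^2 + 3x - 499.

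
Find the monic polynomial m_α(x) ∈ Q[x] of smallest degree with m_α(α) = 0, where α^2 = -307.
m_α(x) = x^2 + 307

α satisfies α^2 + 307 = 0, so x^2 + 307 annihilates α. Since d = -307 is squarefree and ≠ 1, it is not a perfect square in Q, so x^2 + 307 has no rational root and is therefore irreducible over Q (a degree-2 polynomial over a field is irreducible iff it has no root). Hence m_α(x) = x^2 + 307.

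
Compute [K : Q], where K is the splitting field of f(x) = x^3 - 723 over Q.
[K : Q] = 6

The roots of x^3 - 723 are ∛723, ω∛723, ω^2∛723 where ω = e^(2πi/3) is a primitive cube root of unity, so K = Q(∛723, ω). Now [Q(∛723):Q] = 3 (since 723 is not a perfect cube, x^3 - 723 is irreducible) and [Q(ω):Q] = 2. Both 2 and 3 divide [K:Q], and [K:Q] ≤ 3·2 = 6, so [K:Q] = 6. (Equivalently: Q(∛723) ⊂ R but ω ∉ R, so [K : Q(∛723)] = 2.)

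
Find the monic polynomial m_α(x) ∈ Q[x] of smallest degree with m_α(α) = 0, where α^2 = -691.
m_α(x) = x^2 + 691

α satisfies α^2 + 691 = 0, so x^2 + 691 annihilates α. Since d = -691 is squarefree and ≠ 1, it is not a perfect square in Q, so x^2 + 691 has no rational root and is therefore irreducible over Q (a degree-2 polynomial over a field is irreducible iff it has no root). Hence m_α(x) = x^2 + 691.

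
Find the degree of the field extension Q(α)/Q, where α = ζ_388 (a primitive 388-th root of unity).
[Q(α):Q] = 192

The minimal polynomial of ζ_388 over Q is the 388-th cyclotomic polynomial Φ_388(x), which is irreducible over Q and has degree φ(388) = 192. Hence [Q(α):Q] = φ(388) = 192.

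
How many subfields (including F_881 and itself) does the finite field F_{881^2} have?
F_{881^2} has 2 subfields

The subfields of F_{p^n} are exactly the fields F_{p^d} for d | n (each is the fixed field of the unique index-d subgroup of Gal(F_{p^n}/F_p) ≅ Z/nZ). The divisors of n = 2 are {1, 2}, giving 2 subfields: F_{881^1}, F_{881^2}.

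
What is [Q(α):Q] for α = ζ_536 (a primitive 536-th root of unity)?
[Q(α):Q] = 264

The minimal polynomial of ζ_536 over Q is the 536-th cyclotomic polynomial Φ_536(x), which is irreducible over Q and has degree φ(536) = 264. Hence [Q(α):Q] = φ(536) = 264.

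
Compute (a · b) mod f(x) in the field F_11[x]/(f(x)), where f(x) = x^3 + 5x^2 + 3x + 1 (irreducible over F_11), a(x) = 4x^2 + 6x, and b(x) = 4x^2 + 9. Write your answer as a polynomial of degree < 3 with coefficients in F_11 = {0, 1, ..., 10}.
a · b ≡ 4x^2 + 8x + 1 (mod f(x))

Multiply in F_11[x]: a(x)·b(x) = (4x^2 + 6x)·(4x^2 + 9) = 5x^4 + 2x^3 + 3x^2 + 10x. This has degree ≥ 3, so divide by f(x) over F_11: 5x^4 + 2x^3 + 3x^2 + 10x = (5x + 10)·(x^3 + 5x^2 + 3x + 1) + (4x^2 + 8x + 1). Hence a·b ≡ 4x^2 + 8x + 1 (mod f). (F_11[x]/(f) is a field with 11^3 = 1331 elements since f is irreducible of degree 3.)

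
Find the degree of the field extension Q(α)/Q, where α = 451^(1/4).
[Q(α):Q] = 4

α is a root of x^4 - 451. By Eisenstein's criterion at the prime p = 11 (which divides the constant term 451 but p^2 = 121 does not, since 451 is squarefree), x^4 - 451 is irreducible over Q. Hence [Q(α):Q] = 4.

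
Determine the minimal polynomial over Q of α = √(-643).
m_α(x) = x^2 + 643

α satisfies α^2 + 643 = 0, so x^2 + 643 annihilates α. Since d = -643 is squarefree and ≠ 1, it is not a perfect square in Q, so x^2 + 643 has no rational root and is therefore irreducible over Q (a degree-2 polynomial over a field is irreducible iff it has no root). Hence m_α(x) = x^2 + 643.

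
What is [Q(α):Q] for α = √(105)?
[Q(α):Q] = 2

[Q(α):Q] equals the degree of the minimal polynomial of α. Here α^2 = 105 and x^2 - 105 is irreducible (d = 105 is squarefree, ≠ 1, hence not a square), so deg(m_α) = 2. Thus [Q(α):Q] = 2.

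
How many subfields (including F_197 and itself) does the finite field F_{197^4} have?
F_{197^4} has 3 subfields

The subfields of F_{p^n} are exactly the fields F_{p^d} for d | n (each is the fixed field of the unique index-d subgroup of Gal(F_{p^n}/F_p) ≅ Z/nZ). The divisors of n = 4 are {1, 2, 4}, giving 3 subfields: F_{197^1}, F_{197^2}, F_{197^4}.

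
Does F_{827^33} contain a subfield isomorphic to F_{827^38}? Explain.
No: F_{827^38} is not a subfield of F_{827^33}

F_{p^m} embeds in F_{p^n} iff m | n. Here 38 ∤ 33 (since 33 = 0·38 + 33 with remainder 33 ≠ 0), so F_{827^38} is not a subfield of F_{827^33}. Equivalently: if it were, the tower law would give 38 = [F_{827^38}:F_827] dividing [F_{827^33}:F_827] = 33, contradiction.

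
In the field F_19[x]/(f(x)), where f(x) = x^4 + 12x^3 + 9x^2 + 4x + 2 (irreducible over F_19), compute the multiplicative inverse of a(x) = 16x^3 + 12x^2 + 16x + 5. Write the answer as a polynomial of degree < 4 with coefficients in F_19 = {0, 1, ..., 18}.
a(x)^(-1) ≡ 4x^3 + 6x^2 + 8x + 13 (mod f(x))

Since f is irreducible over F_19, F_19[x]/(f) is a field and a(x) ≠ 0 has an inverse. Apply the extended Euclidean algorithm to f(x) and a(x) in F_19[x]: f(x) = (6x + 1)·a(x) + (15x^2 + 15x + 16);  a(x) = (15x + 1)·(15x^2 + 15x + 16) + (8x + 8);  (15x^2 + 15x + 16) = (9x)·(8x + 8) + (16). The last nonzero remainder is the constant 16 = gcd(f, a) in F_19. Back-substituting through the division chain expresses 16 = s(x)·a(x) + t(x)·f(x) with s(x) ≡ 7x^3 + x^2 + 14x + 18 (mod f), so (7x^3 + x^2 + 14x + 18)·a(x) ≡ 16 (mod f). Multiplying by 16^(-1) ≡ 6 in F_19 gives a(x)^(-1) ≡ 6·(7x^3 + x^2 + 14x + 18) ≡ 4x^3 + 6x^2 + 8x + 13 (mod f). Check: (16x^3 + 12x^2 + 16x + 5)·(4x^3 + 6x^2 + 8x + 13) = 7x^6 + 11x^5 + 17x^4 + 2x^3 + 10x^2 + x + 8 ≡ 1 (mod x^4 + 12x^3 + 9x^2 + 4x + 2).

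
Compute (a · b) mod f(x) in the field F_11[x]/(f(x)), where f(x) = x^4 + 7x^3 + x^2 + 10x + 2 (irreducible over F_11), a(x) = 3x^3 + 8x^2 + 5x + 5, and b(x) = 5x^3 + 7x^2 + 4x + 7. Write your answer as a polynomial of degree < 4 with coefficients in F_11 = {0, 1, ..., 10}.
a · b ≡ 3x^2 + x (mod f(x))

Multiply in F_11[x]: a(x)·b(x) = (3x^3 + 8x^2 + 5x + 5)·(5x^3 + 7x^2 + 4x + 7) = 4x^6 + 6x^5 + 5x^4 + 3x^3 + x^2 + 2. This has degree ≥ 4, so divide by f(x) over F_11: 4x^6 + 6x^5 + 5x^4 + 3x^3 + x^2 + 2 = (4x^2 + 1)·(x^4 + 7x^3 + x^2 + 10x + 2) + (3x^2 + x). Hence a·b ≡ 3x^2 + x (mod f). (F_11[x]/(f) is a field with 11^4 = 14641 elements since f is irreducible of degree 4.)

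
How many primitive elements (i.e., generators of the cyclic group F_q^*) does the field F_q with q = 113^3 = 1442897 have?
There are φ(1442896) = 570240 primitive elements

F_q^* is cyclic of order q - 1 = 1442896. A cyclic group of order m has exactly φ(m) generators. Here m = 1442896 = 2^4 · 7 · 13 · 991, so the number of primitive elements is φ(1442896) = 570240.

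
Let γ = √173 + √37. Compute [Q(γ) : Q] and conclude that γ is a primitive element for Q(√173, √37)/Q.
[Q(γ) : Q] = 4 (equivalently, Q(γ) = Q(√173, √37))

Obviously Q(γ) ⊆ Q(√173, √37), and [Q(√173, √37):Q] = 4 (since 173, 37 are distinct squarefree integers > 1 with 6401 not a perfect square). To show equality we compute the minimal polynomial of γ. From γ = √173 + √37: γ^2 = 173 + 2√(6401) + 37 = 210 + 2√(6401), so γ^2 - 210 = 2√(6401); squaring, (γ^2 - 210)^2 = 4·6401, i.e. γ^4 - 420γ^2 + 44100 - 25604 = 0, i.e. γ^4 - 420γ^2 + 18496 = 0. So γ is a root of x^4 - 420x^2 + 18496. This polynomial is irreducible over Q: it has no rational root (each ±√173 ± √37 is irrational), and any factorization into two quadratics over Q would force √(6401) ∈ Q (pairing opposite roots) or √173, √37 ∈ Q (other pairings), all impossible. Hence [Q(γ):Q] = 4 = [Q(√173, √37):Q], so Q(γ) = Q(√173, √37).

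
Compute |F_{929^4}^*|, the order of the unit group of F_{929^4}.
|F_{929^4}^*| = 744839767680

F_{929^4} has 929^4 = 744839767681 elements; its multiplicative group consists of all nonzero elements, so |F_{929^4}^*| = 744839767681 - 1 = 744839767680. (It is cyclic since any finite subgroup of the multiplicative group of a field is cyclic.)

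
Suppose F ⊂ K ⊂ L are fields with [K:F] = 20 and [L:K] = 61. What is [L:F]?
[L:F] = 1220

The tower law says that for any tower of field extensions F ⊂ K ⊂ L with finite degrees, [L:F] = [L:K] · [K:F]. Here this gives [L:F] = 61 · 20 = 1220.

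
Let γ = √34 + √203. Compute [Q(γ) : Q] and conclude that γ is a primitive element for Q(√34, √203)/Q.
[Q(γ) : Q] = 4 (equivalently, Q(γ) = Q(√34, √203))

Obviously Q(γ) ⊆ Q(√34, √203), and [Q(√34, √203):Q] = 4 (since 34, 203 are distinct squarefree integers > 1 with 6902 not a perfect square). To show equality we compute the minimal polynomial of γ. From γ = √34 + √203: γ^2 = 34 + 2√(6902) + 203 = 237 + 2√(6902), so γ^2 - 237 = 2√(6902); squaring, (γ^2 - 237)^2 = 4·6902, i.e. γ^4 - 474γ^2 + 56169 - 27608 = 0, i.e. γ^4 - 474γ^2 + 28561 = 0. So γ is a root of x^4 - 474x^2 + 28561. This polynomial is irreducible over Q: it has no rational root (each ±√34 ± √203 is irrational), and any factorization into two quadratics over Q would force √(6902) ∈ Q (pairing opposite roots) or √34, √203 ∈ Q (other pairings), all impossible. Hence [Q(γ):Q] = 4 = [Q(√34, √203):Q], so Q(γ) = Q(√34, √203).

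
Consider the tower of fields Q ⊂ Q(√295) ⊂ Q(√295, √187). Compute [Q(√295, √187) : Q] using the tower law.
[Q(√295, √187) : Q] = 4

[Q(√295):Q] = 2 (min poly x^2 - 295, irreducible since 295 is squarefree > 1). For the top step, suppose √187 ∈ Q(√295), say √187 = c + d√295 with c, d ∈ Q. Squaring: 187 = c^2 + 295d^2 + 2cd√295. Since √295 ∉ Q this forces 2cd = 0. If d = 0 then √187 = c ∈ Q, contradicting 187 squarefree > 1. If c = 0 then 187 = 295d^2, so 295·187 = (295d)^2 is a perfect square in Q — but 295·187 = 55165 is not a perfect square (since 295 and 187 are distinct squarefree integers). Contradiction. Hence √187 ∉ Q(√295), so x^2 - 187 stays irreducible over Q(√295) and [Q(√295, √187) : Q(√295)] = 2. By the tower law, [Q(√295, √187) : Q] = 2 · 2 = 4.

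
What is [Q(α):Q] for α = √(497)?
[Q(α):Q] = 2

[Q(α):Q] equals the degree of the minimal polynomial of α. Here α^2 = 497 and x^2 - 497 is irreducible (d = 497 is squarefree, ≠ 1, hence not a square), so deg(m_α) = 2. Thus [Q(α):Q] = 2.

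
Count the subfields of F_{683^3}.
F_{683^3} has 2 subfields

The subfields of F_{p^n} are exactly the fields F_{p^d} for d | n (each is the fixed field of the unique index-d subgroup of Gal(F_{p^n}/F_p) ≅ Z/nZ). The divisors of n = 3 are {1, 3}, giving 2 subfields: F_{683^1}, F_{683^3}.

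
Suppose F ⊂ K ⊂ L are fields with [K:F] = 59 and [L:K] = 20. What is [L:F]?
[L:F] = 1180

The tower law says that for any tower of field extensions F ⊂ K ⊂ L with finite degrees, [L:F] = [L:K] · [K:F]. Here this gives [L:F] = 20 · 59 = 1180.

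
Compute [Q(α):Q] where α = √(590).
[Q(α):Q] = 2

[Q(α):Q] equals the degree of the minimal polynomial of α. Here α^2 = 590 and x^2 - 590 is irreducible (d = 590 is squarefree, ≠ 1, hence not a square), so deg(m_α) = 2. Thus [Q(α):Q] = 2.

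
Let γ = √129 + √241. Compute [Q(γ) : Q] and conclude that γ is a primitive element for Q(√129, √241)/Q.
[Q(γ) : Q] = 4 (equivalently, Q(γ) = Q(√129, √241))

Obviously Q(γ) ⊆ Q(√129, √241), and [Q(√129, √241):Q] = 4 (since 129, 241 are distinct squarefree integers > 1 with 31089 not a perfect square). To show equality we compute the minimal polynomial of γ. From γ = √129 + √241: γ^2 = 129 + 2√(31089) + 241 = 370 + 2√(31089), so γ^2 - 370 = 2√(31089); squaring, (γ^2 - 370)^2 = 4·31089, i.e. γ^4 - 740γ^2 + 136900 - 124356 = 0, i.e. γ^4 - 740γ^2 + 12544 = 0. So γ is a root of x^4 - 740x^2 + 12544. This polynomial is irreducible over Q: it has no rational root (each ±√129 ± √241 is irrational), and any factorization into two quadratics over Q would force √(31089) ∈ Q (pairing opposite roots) or √129, √241 ∈ Q (other pairings), all impossible. Hence [Q(γ):Q] = 4 = [Q(√129, √241):Q], so Q(γ) = Q(√129, √241).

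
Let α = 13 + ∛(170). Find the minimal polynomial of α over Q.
m_α(x) = x^3 - 39x^2 + 507x - 2367

Set β = α - 13 = ∛(170), so β^3 = 170. Then (α - 13)^3 - 170 = 0, i.e. α is a root of g(x) = (x - 13)^3 - 170 = x^3 - 39x^2 + 507x - 2367. Since g(x) = h(x - 13) where h(x) = x^3 - 170, and h is irreducible over Q (because 170 is not a perfect cube, so h has no rational root, and a monic cubic with no rational root is irreducible), g is also irreducible (irreducibility is preserved under the substitution x → x - 13). Hence m_α(x) = x^3 - 39x^2 + 507x - 2367.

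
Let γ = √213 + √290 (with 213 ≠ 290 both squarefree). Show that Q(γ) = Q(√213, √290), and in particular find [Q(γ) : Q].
[Q(γ) : Q] = 4 (equivalently, Q(γ) = Q(√213, √290))

Obviously Q(γ) ⊆ Q(√213, √290), and [Q(√213, √290):Q] = 4 (since 213, 290 are distinct squarefree integers > 1 with 61770 not a perfect square). To show equality we compute the minimal polynomial of γ. From γ = √213 + √290: γ^2 = 213 + 2√(61770) + 290 = 503 + 2√(61770), so γ^2 - 503 = 2√(61770); squaring, (γ^2 - 503)^2 = 4·61770, i.e. γ^4 - 1006γ^2 + 253009 - 247080 = 0, i.e. γ^4 - 1006γ^2 + 5929 = 0. So γ is a root of x^4 - 1006x^2 + 5929. This polynomial is irreducible over Q: it has no rational root (each ±√213 ± √290 is irrational), and any factorization into two quadratics over Q would force √(61770) ∈ Q (pairing opposite roots) or √213, √290 ∈ Q (other pairings), all impossible. Hence [Q(γ):Q] = 4 = [Q(√213, √290):Q], so Q(γ) = Q(√213, √290).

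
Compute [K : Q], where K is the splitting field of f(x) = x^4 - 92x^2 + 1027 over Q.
[K : Q] = 4

Solving the quadratic in x^2: x^2 = (92 ± √(92^2 - 4·1027))/2 = (92 ± √4356)/2 = (92 ± 66)/2, giving x^2 = 13 or x^2 = 79. So f(x) = (x^2 - 13)(x^2 - 79) and the roots of f are ±√13, ±√79. Hence the splitting field is K = Q(√13, √79). Since 13 and 79 are distinct squarefree integers > 1, their product 1027 is not a perfect square, so √79 ∉ Q(√13). By the tower law [K:Q] = [Q(√13,√79):Q(√13)] · [Q(√13):Q] = 2 · 2 = 4.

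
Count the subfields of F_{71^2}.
F_{71^2} has 2 subfields

The subfields of F_{p^n} are exactly the fields F_{p^d} for d | n (each is the fixed field of the unique index-d subgroup of Gal(F_{p^n}/F_p) ≅ Z/nZ). The divisors of n = 2 are {1, 2}, giving 2 subfields: F_{71^1}, F_{71^2}.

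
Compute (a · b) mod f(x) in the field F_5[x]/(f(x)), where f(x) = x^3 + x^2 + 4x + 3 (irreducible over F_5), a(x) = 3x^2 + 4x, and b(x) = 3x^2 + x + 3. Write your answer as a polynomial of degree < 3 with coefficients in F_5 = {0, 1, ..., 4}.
a · b ≡ x^2 + x + 2 (mod f(x))

Multiply in F_5[x]: a(x)·b(x) = (3x^2 + 4x)·(3x^2 + x + 3) = 4x^4 + 3x^2 + 2x. This has degree ≥ 3, so divide by f(x) over F_5: 4x^4 + 3x^2 + 2x = (4x + 1)·(x^3 + x^2 + 4x + 3) + (x^2 + x + 2). Hence a·b ≡ x^2 + x + 2 (mod f). (F_5[x]/(f) is a field with 5^3 = 125 elements since f is irreducible of degree 3.)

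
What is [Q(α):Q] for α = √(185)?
[Q(α):Q] = 2

[Q(α):Q] equals the degree of the minimal polynomial of α. Here α^2 = 185 and x^2 - 185 is irreducible (d = 185 is squarefree, ≠ 1, hence not a square), so deg(m_α) = 2. Thus [Q(α):Q] = 2.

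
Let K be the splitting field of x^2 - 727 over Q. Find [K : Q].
[K : Q] = 2

f(x) = x^2 - 727 factors as (x - √727)(x + √727). The splitting field is K = Q(√727). Since 727 is squarefree and > 1, it is not a perfect square, so x^2 - 727 is irreducible over Q and [Q(√727) : Q] = 2. Hence [K : Q] = 2.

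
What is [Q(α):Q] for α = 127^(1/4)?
[Q(α):Q] = 4

α is a root of x^4 - 127. By Eisenstein's criterion at the prime p = 127 (which divides the constant term 127 but p^2 = 16129 does not, since 127 is squarefree), x^4 - 127 is irreducible over Q. Hence [Q(α):Q] = 4.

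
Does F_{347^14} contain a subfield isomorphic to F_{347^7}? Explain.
Yes: F_{347^7} is a subfield of F_{347^14}

F_{p^m} embeds in F_{p^n} iff m | n (since F_{p^n} is the splitting field of x^(p^n) - x, and F_{p^m} ⊂ F_{p^n} forces p^n to be a power of p^m, i.e. m | n; conversely if m | n then every root of x^(p^m) - x is a root of x^(p^n) - x). Here 7 | 14 (since 14 = 2·7), so F_{347^7} is a subfield of F_{347^14}, and [F_{347^14} : F_{347^7}] = 14/7 = 2.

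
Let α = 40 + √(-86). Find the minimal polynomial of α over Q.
m_α(x) = x^2 - 80x + 1686

From α - 40 = √(-86), squaring gives (α - 40)^2 = -86, i.e. α^2 - 80α + 1600 = -86, so α^2 - 80α + 1686 = 0. The discriminant of x^2 - 80x + 1686 is (-80)^2 - 4·(1686) = 6400 - 6744 = -344, and 4·(-86) is not a perfect square in Q since -86 is squarefree and ≠ 1. Hence x^2 - 80x + 1686 is irreducible over Q and is the minimal polynomial of α.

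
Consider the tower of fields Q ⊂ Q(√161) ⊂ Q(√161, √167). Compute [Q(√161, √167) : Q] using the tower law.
[Q(√161, √167) : Q] = 4

[Q(√161):Q] = 2 (min poly x^2 - 161, irreducible since 161 is squarefree > 1). For the top step, suppose √167 ∈ Q(√161), say √167 = c + d√161 with c, d ∈ Q. Squaring: 167 = c^2 + 161d^2 + 2cd√161. Since √161 ∉ Q this forces 2cd = 0. If d = 0 then √167 = c ∈ Q, contradicting 167 squarefree > 1. If c = 0 then 167 = 161d^2, so 161·167 = (161d)^2 is a perfect square in Q — but 161·167 = 26887 is not a perfect square (since 161 and 167 are distinct squarefree integers). Contradiction. Hence √167 ∉ Q(√161), so x^2 - 167 stays irreducible over Q(√161) and [Q(√161, √167) : Q(√161)] = 2. By the tower law, [Q(√161, √167) : Q] = 2 · 2 = 4.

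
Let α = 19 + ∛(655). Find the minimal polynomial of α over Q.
m_α(x) = x^3 - 57x^2 + 1083x - 7514

Set β = α - 19 = ∛(655), so β^3 = 655. Then (α - 19)^3 - 655 = 0, i.e. α is a root of g(x) = (x - 19)^3 - 655 = x^3 - 57x^2 + 1083x - 7514. Since g(x) = h(x - 19) where h(x) = x^3 - 655, and h is irreducible over Q (because 655 is not a perfect cube, so h has no rational root, and a monic cubic with no rational root is irreducible), g is also irreducible (irreducibility is preserved under the substitution x → x - 19). Hence m_α(x) = x^3 - 57x^2 + 1083x - 7514.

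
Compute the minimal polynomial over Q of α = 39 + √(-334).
m_α(x) = x^2 - 78x + 1855

From α - 39 = √(-334), squaring gives (α - 39)^2 = -334, i.e. α^2 - 78α + 1521 = -334, so α^2 - 78α + 1855 = 0. The discriminant of x^2 - 78x + 1855 is (-78)^2 - 4·(1855) = 6084 - 7420 = -1336, and 4·(-334) is not a perfect square in Q since -334 is squarefree and ≠ 1. Hence x^2 - 78x + 1855 is irreducible over Q and is the minimal polynomial of α.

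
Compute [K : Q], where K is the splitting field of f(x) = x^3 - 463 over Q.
[K : Q] = 6

The roots of x^3 - 463 are ∛463, ω∛463, ω^2∛463 where ω = e^(2πi/3) is a primitive cube root of unity, so K = Q(∛463, ω). Now [Q(∛463):Q] = 3 (since 463 is not a perfect cube, x^3 - 463 is irreducible) and [Q(ω):Q] = 2. Both 2 and 3 divide [K:Q], and [K:Q] ≤ 3·2 = 6, so [K:Q] = 6. (Equivalently: Q(∛463) ⊂ R but ω ∉ R, so [K : Q(∛463)] = 2.)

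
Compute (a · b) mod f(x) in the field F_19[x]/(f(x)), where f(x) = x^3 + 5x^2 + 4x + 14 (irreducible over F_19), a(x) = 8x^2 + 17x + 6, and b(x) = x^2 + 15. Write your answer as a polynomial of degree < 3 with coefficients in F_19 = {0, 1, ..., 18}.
a · b ≡ 7x + 13 (mod f(x))

Multiply in F_19[x]: a(x)·b(x) = (8x^2 + 17x + 6)·(x^2 + 15) = 8x^4 + 17x^3 + 12x^2 + 8x + 14. This has degree ≥ 3, so divide by f(x) over F_19: 8x^4 + 17x^3 + 12x^2 + 8x + 14 = (8x + 15)·(x^3 + 5x^2 + 4x + 14) + (7x + 13). Hence a·b ≡ 7x + 13 (mod f). (F_19[x]/(f) is a field with 19^3 = 6859 elements since f is irreducible of degree 3.)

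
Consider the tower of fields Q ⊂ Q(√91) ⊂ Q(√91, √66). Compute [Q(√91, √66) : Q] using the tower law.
[Q(√91, √66) : Q] = 4

[Q(√91):Q] = 2 (min poly x^2 - 91, irreducible since 91 is squarefree > 1). For the top step, suppose √66 ∈ Q(√91), say √66 = c + d√91 with c, d ∈ Q. Squaring: 66 = c^2 + 91d^2 + 2cd√91. Since √91 ∉ Q this forces 2cd = 0. If d = 0 then √66 = c ∈ Q, contradicting 66 squarefree > 1. If c = 0 then 66 = 91d^2, so 91·66 = (91d)^2 is a perfect square in Q — but 91·66 = 6006 is not a perfect square (since 91 and 66 are distinct squarefree integers). Contradiction. Hence √66 ∉ Q(√91), so x^2 - 66 stays irreducible over Q(√91) and [Q(√91, √66) : Q(√91)] = 2. By the tower law, [Q(√91, √66) : Q] = 2 · 2 = 4.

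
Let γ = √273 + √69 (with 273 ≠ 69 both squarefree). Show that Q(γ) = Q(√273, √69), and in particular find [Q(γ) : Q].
[Q(γ) : Q] = 4 (equivalently, Q(γ) = Q(√273, √69))

Obviously Q(γ) ⊆ Q(√273, √69), and [Q(√273, √69):Q] = 4 (since 273, 69 are distinct squarefree integers > 1 with 18837 not a perfect square). To show equality we compute the minimal polynomial of γ. From γ = √273 + √69: γ^2 = 273 + 2√(18837) + 69 = 342 + 2√(18837), so γ^2 - 342 = 2√(18837); squaring, (γ^2 - 342)^2 = 4·18837, i.e. γ^4 - 684γ^2 + 116964 - 75348 = 0, i.e. γ^4 - 684γ^2 + 41616 = 0. So γ is a root of x^4 - 684x^2 + 41616. This polynomial is irreducible over Q: it has no rational root (each ±√273 ± √69 is irrational), and any factorization into two quadratics over Q would force √(18837) ∈ Q (pairing opposite roots) or √273, √69 ∈ Q (other pairings), all impossible. Hence [Q(γ):Q] = 4 = [Q(√273, √69):Q], so Q(γ) = Q(√273, √69).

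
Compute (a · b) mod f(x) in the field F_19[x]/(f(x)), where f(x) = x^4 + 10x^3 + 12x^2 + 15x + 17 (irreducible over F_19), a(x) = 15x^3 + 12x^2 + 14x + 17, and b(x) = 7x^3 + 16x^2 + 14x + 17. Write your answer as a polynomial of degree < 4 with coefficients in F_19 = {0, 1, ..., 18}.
a · b ≡ 17x^3 + 6x^2 + x + 8 (mod f(x))

Multiply in F_19[x]: a(x)·b(x) = (15x^3 + 12x^2 + 14x + 17)·(7x^3 + 16x^2 + 14x + 17) = 10x^6 + x^5 + 6x^4 + 6x^3 + 7x^2 + x + 4. This has degree ≥ 4, so divide by f(x) over F_19: 10x^6 + x^5 + 6x^4 + 6x^3 + 7x^2 + x + 4 = (10x^2 + 15x + 2)·(x^4 + 10x^3 + 12x^2 + 15x + 17) + (17x^3 + 6x^2 + x + 8). Hence a·b ≡ 17x^3 + 6x^2 + x + 8 (mod f). (F_19[x]/(f) is a field with 19^4 = 130321 elements since f is irreducible of degree 4.)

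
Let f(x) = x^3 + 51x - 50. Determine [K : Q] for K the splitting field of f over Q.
[K : Q] = 6

By the rational root test, any rational root of the monic integer polynomial f(x) = x^3 + 51x - 50 must be an integer dividing the constant term -50, i.e. one of ±{1, 2, 5, 10, 25, 50}. Evaluating: f(1) = 2, f(-1) = -102, f(2) = 60, f(-2) = -160, f(5) = 330, f(-5) = -430, f(10) = 1460, f(-10) = -1560, f(25) = 16850, f(-25) = -16950, f(50) = 127500, f(-50) = -127600; none is 0, so f has no rational root and is therefore irreducible over Q (a cubic with no linear factor over a field is irreducible). For an irreducible cubic, the Galois group is A_3 or S_3 according as the discriminant disc(f) = -4a^3 - 27b^2 = -4·(51)^3 - 27·(-50)^2 = -598104 is or is not a square in Q. Here disc(f) = -598104 is not a perfect square in Q, so the Galois group of f over Q is not contained in A_3 and must be all of S_3. The splitting field has degree |S_3| = 6 over Q, so [K : Q] = 6.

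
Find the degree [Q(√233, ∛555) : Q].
[Q(√233, ∛555) : Q] = 6

Let L = Q(√233, ∛555). Since Q(√233) ⊂ L and [Q(√233):Q] = 2, the tower law gives 2 | [L:Q]. Likewise Q(∛555) ⊂ L with [Q(∛555):Q] = 3 (because 555 is not a perfect cube), so 3 | [L:Q]. As gcd(2,3) = 1, [L:Q] is divisible by 6. Conversely L is generated over Q by √233 and ∛555, so [L:Q] ≤ 2·3 = 6. Therefore [Q(√233, ∛555) : Q] = 6.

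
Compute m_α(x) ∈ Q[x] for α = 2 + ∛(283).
m_α(x) = x^3 - 6x^2 + 12x - 291

Set β = α - 2 = ∛(283), so β^3 = 283. Then (α - 2)^3 - 283 = 0, i.e. α is a root of g(x) = (x - 2)^3 - 283 = x^3 - 6x^2 + 12x - 291. Since g(x) = h(x - 2) where h(x) = x^3 - 283, and h is irreducible over Q (because 283 is not a perfect cube, so h has no rational root, and a monic cubic with no rational root is irreducible), g is also irreducible (irreducibility is preserved under the substitution x → x - 2). Hence m_α(x) = x^3 - 6x^2 + 12x - 291.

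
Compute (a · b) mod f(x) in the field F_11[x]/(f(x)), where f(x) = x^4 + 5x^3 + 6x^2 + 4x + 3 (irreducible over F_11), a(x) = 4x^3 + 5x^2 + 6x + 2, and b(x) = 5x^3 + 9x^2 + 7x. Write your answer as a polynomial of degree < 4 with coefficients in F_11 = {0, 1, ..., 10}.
a · b ≡ x^3 + x^2 + 2x + 5 (mod f(x))

Multiply in F_11[x]: a(x)·b(x) = (4x^3 + 5x^2 + 6x + 2)·(5x^3 + 9x^2 + 7x) = 9x^6 + 6x^5 + 4x^4 + 5x^2 + 3x. This has degree ≥ 4, so divide by f(x) over F_11: 9x^6 + 6x^5 + 4x^4 + 5x^2 + 3x = (9x^2 + 5x + 2)·(x^4 + 5x^3 + 6x^2 + 4x + 3) + (x^3 + x^2 + 2x + 5). Hence a·b ≡ x^3 + x^2 + 2x + 5 (mod f). (F_11[x]/(f) is a field with 11^4 = 14641 elements since f is irreducible of degree 4.)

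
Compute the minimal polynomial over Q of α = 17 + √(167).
m_α(x) = x^2 - 34x + 122

From α - 17 = √(167), squaring gives (α - 17)^2 = 167, i.e. α^2 - 34α + 289 = 167, so α^2 - 34α + 122 = 0. The discriminant of x^2 - 34x + 122 is (-34)^2 - 4·(122) = 1156 - 488 = 668, and 4·(167) is not a perfect square in Q since 167 is squarefree and ≠ 1. Hence x^2 - 34x + 122 is irreducible over Q and is the minimal polynomial of α.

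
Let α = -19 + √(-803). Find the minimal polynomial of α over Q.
m_α(x) = x^2 + 38x + 1164

From α + 19 = √(-803), squaring gives (α + 19)^2 = -803, i.e. α^2 + 38α + 361 = -803, so α^2 + 38α + 1164 = 0. The discriminant of x^2 + 38x + 1164 is (38)^2 - 4·(1164) = 1444 - 4656 = -3212, and 4·(-803) is not a perfect square in Q since -803 is squarefree and ≠ 1. Hence x^2 + 38x + 1164 is irreducible over Q and is the minimal polynomial of α.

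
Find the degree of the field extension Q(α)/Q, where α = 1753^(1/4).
[Q(α):Q] = 4

α is a root of x^4 - 1753. By Eisenstein's criterion at the prime p = 1753 (which divides the constant term 1753 but p^2 = 3073009 does not, since 1753 is squarefree), x^4 - 1753 is irreducible over Q. Hence [Q(α):Q] = 4.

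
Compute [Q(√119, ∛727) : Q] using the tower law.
[Q(√119, ∛727) : Q] = 6

Let L = Q(√119, ∛727). Since Q(√119) ⊂ L and [Q(√119):Q] = 2, the tower law gives 2 | [L:Q]. Likewise Q(∛727) ⊂ L with [Q(∛727):Q] = 3 (because 727 is not a perfect cube), so 3 | [L:Q]. As gcd(2,3) = 1, [L:Q] is divisible by 6. Conversely L is generated over Q by √119 and ∛727, so [L:Q] ≤ 2·3 = 6. Therefore [Q(√119, ∛727) : Q] = 6.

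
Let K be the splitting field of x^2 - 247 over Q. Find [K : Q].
[K : Q] = 2

f(x) = x^2 - 247 factors as (x - √247)(x + √247). The splitting field is K = Q(√247). Since 247 is squarefree and > 1, it is not a perfect square, so x^2 - 247 is irreducible over Q and [Q(√247) : Q] = 2. Hence [K : Q] = 2.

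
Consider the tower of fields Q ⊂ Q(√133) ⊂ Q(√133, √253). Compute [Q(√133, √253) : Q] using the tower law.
[Q(√133, √253) : Q] = 4

[Q(√133):Q] = 2 (min poly x^2 - 133, irreducible since 133 is squarefree > 1). For the top step, suppose √253 ∈ Q(√133), say √253 = c + d√133 with c, d ∈ Q. Squaring: 253 = c^2 + 133d^2 + 2cd√133. Since √133 ∉ Q this forces 2cd = 0. If d = 0 then √253 = c ∈ Q, contradicting 253 squarefree > 1. If c = 0 then 253 = 133d^2, so 133·253 = (133d)^2 is a perfect square in Q — but 133·253 = 33649 is not a perfect square (since 133 and 253 are distinct squarefree integers). Contradiction. Hence √253 ∉ Q(√133), so x^2 - 253 stays irreducible over Q(√133) and [Q(√133, √253) : Q(√133)] = 2. By the tower law, [Q(√133, √253) : Q] = 2 · 2 = 4.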